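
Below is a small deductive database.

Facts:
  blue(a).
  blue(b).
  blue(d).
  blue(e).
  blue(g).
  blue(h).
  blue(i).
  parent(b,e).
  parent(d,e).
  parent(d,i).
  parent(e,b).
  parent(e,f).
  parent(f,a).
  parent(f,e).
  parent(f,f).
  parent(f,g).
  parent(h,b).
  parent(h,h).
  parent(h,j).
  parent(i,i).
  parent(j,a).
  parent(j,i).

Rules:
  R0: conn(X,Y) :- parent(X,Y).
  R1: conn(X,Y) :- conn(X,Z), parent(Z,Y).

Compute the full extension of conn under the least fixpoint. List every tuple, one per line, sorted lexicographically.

conn(b,a)
conn(b,b)
conn(b,e)
conn(b,f)
conn(b,g)
conn(d,a)
conn(d,b)
conn(d,e)
conn(d,f)
conn(d,g)
conn(d,i)
conn(e,a)
conn(e,b)
conn(e,e)
conn(e,f)
conn(e,g)
conn(f,a)
conn(f,b)
conn(f,e)
conn(f,f)
conn(f,g)
conn(h,a)
conn(h,b)
conn(h,e)
conn(h,f)
conn(h,g)
conn(h,h)
conn(h,i)
conn(h,j)
conn(i,i)
conn(j,a)
conn(j,i)

round 1: derive conn(b,e) via R0 from parent(b,e)
round 1: derive conn(d,e) via R0 from parent(d,e)
round 1: derive conn(d,i) via R0 from parent(d,i)
round 1: derive conn(e,b) via R0 from parent(e,b)
round 1: derive conn(e,f) via R0 from parent(e,f)
round 1: derive conn(f,a) via R0 from parent(f,a)
round 1: derive conn(f,e) via R0 from parent(f,e)
round 1: derive conn(f,f) via R0 from parent(f,f)
round 1: derive conn(f,g) via R0 from parent(f,g)
round 1: derive conn(h,b) via R0 from parent(h,b)
round 1: derive conn(h,h) via R0 from parent(h,h)
round 1: derive conn(h,j) via R0 from parent(h,j)
round 1: derive conn(i,i) via R0 from parent(i,i)
round 1: derive conn(j,a) via R0 from parent(j,a)
round 1: derive conn(j,i) via R0 from parent(j,i)
round 2: derive conn(b,b) via R1 from conn(b,e), parent(e,b)
round 2: derive conn(b,f) via R1 from conn(b,e), parent(e,f)
round 2: derive conn(d,b) via R1 from conn(d,e), parent(e,b)
round 2: derive conn(d,f) via R1 from conn(d,e), parent(e,f)
round 2: derive conn(e,a) via R1 from conn(e,f), parent(f,a)
round 2: derive conn(e,e) via R1 from conn(e,b), parent(b,e)
round 2: derive conn(e,g) via R1 from conn(e,f), parent(f,g)
round 2: derive conn(f,b) via R1 from conn(f,e), parent(e,b)
round 2: derive conn(h,a) via R1 from conn(h,j), parent(j,a)
round 2: derive conn(h,e) via R1 from conn(h,b), parent(b,e)
round 2: derive conn(h,i) via R1 from conn(h,j), parent(j,i)
round 3: derive conn(b,a) via R1 from conn(b,f), parent(f,a)
round 3: derive conn(b,g) via R1 from conn(b,f), parent(f,g)
round 3: derive conn(d,a) via R1 from conn(d,f), parent(f,a)
round 3: derive conn(d,g) via R1 from conn(d,f), parent(f,g)
round 3: derive conn(h,f) via R1 from conn(h,e), parent(e,f)
round 4: derive conn(h,g) via R1 from conn(h,f), parent(f,g)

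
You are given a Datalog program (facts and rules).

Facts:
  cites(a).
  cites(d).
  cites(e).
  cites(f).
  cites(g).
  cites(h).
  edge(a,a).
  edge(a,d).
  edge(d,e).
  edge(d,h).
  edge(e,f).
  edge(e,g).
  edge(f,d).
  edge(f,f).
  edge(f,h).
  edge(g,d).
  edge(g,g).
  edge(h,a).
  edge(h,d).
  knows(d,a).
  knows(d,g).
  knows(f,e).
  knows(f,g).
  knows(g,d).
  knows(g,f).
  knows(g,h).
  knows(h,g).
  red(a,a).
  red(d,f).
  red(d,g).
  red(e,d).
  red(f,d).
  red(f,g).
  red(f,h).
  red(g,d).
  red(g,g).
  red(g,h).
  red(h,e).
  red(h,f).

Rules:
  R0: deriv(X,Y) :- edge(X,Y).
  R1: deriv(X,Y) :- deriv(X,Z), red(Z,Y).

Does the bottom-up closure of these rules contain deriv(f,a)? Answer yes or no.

round 1: derive deriv(a,a) via R0 from edge(a,a)
round 1: derive deriv(a,d) via R0 from edge(a,d)
round 1: derive deriv(d,e) via R0 from edge(d,e)
round 1: derive deriv(d,h) via R0 from edge(d,h)
round 1: derive deriv(e,f) via R0 from edge(e,f)
round 1: derive deriv(e,g) via R0 from edge(e,g)
round 1: derive deriv(f,d) via R0 from edge(f,d)
round 1: derive deriv(f,f) via R0 from edge(f,f)
round 1: derive deriv(f,h) via R0 from edge(f,h)
round 1: derive deriv(g,d) via R0 from edge(g,d)
round 1: derive deriv(g,g) via R0 from edge(g,g)
round 1: derive deriv(h,a) via R0 from edge(h,a)
round 1: derive deriv(h,d) via R0 from edge(h,d)
round 2: derive deriv(a,f) via R1 from deriv(a,d), red(d,f)
round 2: derive deriv(a,g) via R1 from deriv(a,d), red(d,g)
round 2: derive deriv(d,d) via R1 from deriv(d,e), red(e,d)
round 2: derive deriv(d,f) via R1 from deriv(d,h), red(h,f)
round 2: derive deriv(e,d) via R1 from deriv(e,f), red(f,d)
round 2: derive deriv(e,h) via R1 from deriv(e,f), red(f,h)
round 2: derive deriv(f,e) via R1 from deriv(f,h), red(h,e)
round 2: derive deriv(f,g) via R1 from deriv(f,d), red(d,g)
round 2: derive deriv(g,f) via R1 from deriv(g,d), red(d,f)
round 2: derive deriv(g,h) via R1 from deriv(g,g), red(g,h)
round 2: derive deriv(h,f) via R1 from deriv(h,d), red(d,f)
round 2: derive deriv(h,g) via R1 from deriv(h,d), red(d,g)
round 3: derive deriv(a,h) via R1 from deriv(a,f), red(f,h)
round 3: derive deriv(d,g) via R1 from deriv(d,d), red(d,g)
round 3: derive deriv(e,e) via R1 from deriv(e,h), red(h,e)
round 3: derive deriv(g,e) via R1 from deriv(g,h), red(h,e)
round 3: derive deriv(h,h) via R1 from deriv(h,f), red(f,h)
round 4: derive deriv(a,e) via R1 from deriv(a,h), red(h,e)
round 4: derive deriv(h,e) via R1 from deriv(h,h), red(h,e)

no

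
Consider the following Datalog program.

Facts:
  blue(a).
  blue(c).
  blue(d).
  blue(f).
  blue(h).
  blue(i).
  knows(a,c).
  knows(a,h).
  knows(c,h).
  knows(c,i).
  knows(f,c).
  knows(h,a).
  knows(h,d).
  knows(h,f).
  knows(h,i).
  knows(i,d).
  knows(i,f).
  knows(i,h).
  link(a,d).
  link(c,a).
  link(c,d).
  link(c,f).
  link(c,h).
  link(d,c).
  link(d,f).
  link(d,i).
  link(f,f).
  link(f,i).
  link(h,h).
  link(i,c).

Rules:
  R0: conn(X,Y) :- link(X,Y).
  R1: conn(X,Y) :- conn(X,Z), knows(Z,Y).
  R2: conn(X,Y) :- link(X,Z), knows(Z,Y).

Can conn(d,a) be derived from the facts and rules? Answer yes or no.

yes

round 1: derive conn(a,d) via R0 from link(a,d)
round 1: derive conn(c,a) via R0 from link(c,a)
round 1: derive conn(c,d) via R0 from link(c,d)
round 1: derive conn(c,f) via R0 from link(c,f)
round 1: derive conn(c,h) via R0 from link(c,h)
round 1: derive conn(d,c) via R0 from link(d,c)
round 1: derive conn(d,f) via R0 from link(d,f)
round 1: derive conn(d,i) via R0 from link(d,i)
round 1: derive conn(f,f) via R0 from link(f,f)
round 1: derive conn(f,i) via R0 from link(f,i)
round 1: derive conn(h,h) via R0 from link(h,h)
round 1: derive conn(i,c) via R0 from link(i,c)
round 1: derive conn(c,c) via R2 from link(c,a), knows(a,c)
round 1: derive conn(c,i) via R2 from link(c,h), knows(h,i)
round 1: derive conn(d,d) via R2 from link(d,i), knows(i,d)
round 1: derive conn(d,h) via R2 from link(d,c), knows(c,h)
round 1: derive conn(f,c) via R2 from link(f,f), knows(f,c)
round 1: derive conn(f,d) via R2 from link(f,i), knows(i,d)
round 1: derive conn(f,h) via R2 from link(f,i), knows(i,h)
round 1: derive conn(h,a) via R2 from link(h,h), knows(h,a)
round 1: derive conn(h,d) via R2 from link(h,h), knows(h,d)
round 1: derive conn(h,f) via R2 from link(h,h), knows(h,f)
round 1: derive conn(h,i) via R2 from link(h,h), knows(h,i)
round 1: derive conn(i,h) via R2 from link(i,c), knows(c,h)
round 1: derive conn(i,i) via R2 from link(i,c), knows(c,i)
round 2: derive conn(d,a) via R1 from conn(d,h), knows(h,a)
round 2: derive conn(f,a) via R1 from conn(f,h), knows(h,a)
round 2: derive conn(h,c) via R1 from conn(h,a), knows(a,c)
round 2: derive conn(i,a) via R1 from conn(i,h), knows(h,a)
round 2: derive conn(i,d) via R1 from conn(i,h), knows(h,d)
round 2: derive conn(i,f) via R1 from conn(i,h), knows(h,f)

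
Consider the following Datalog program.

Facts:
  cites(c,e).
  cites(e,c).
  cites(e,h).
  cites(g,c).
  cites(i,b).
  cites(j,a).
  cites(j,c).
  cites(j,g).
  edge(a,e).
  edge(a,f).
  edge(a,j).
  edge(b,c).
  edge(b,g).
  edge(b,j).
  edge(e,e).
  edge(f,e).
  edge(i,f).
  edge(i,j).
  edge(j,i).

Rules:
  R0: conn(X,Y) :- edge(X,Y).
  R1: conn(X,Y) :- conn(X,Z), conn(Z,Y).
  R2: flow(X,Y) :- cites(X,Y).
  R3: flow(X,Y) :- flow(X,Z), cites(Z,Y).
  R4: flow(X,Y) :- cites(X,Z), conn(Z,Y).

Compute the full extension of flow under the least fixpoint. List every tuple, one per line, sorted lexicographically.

round 1: derive conn(a,e) via R0 from edge(a,e)
round 1: derive conn(a,f) via R0 from edge(a,f)
round 1: derive conn(a,j) via R0 from edge(a,j)
round 1: derive conn(b,c) via R0 from edge(b,c)
round 1: derive conn(b,g) via R0 from edge(b,g)
round 1: derive conn(b,j) via R0 from edge(b,j)
round 1: derive conn(e,e) via R0 from edge(e,e)
round 1: derive conn(f,e) via R0 from edge(f,e)
round 1: derive conn(i,f) via R0 from edge(i,f)
round 1: derive conn(i,j) via R0 from edge(i,j)
round 1: derive conn(j,i) via R0 from edge(j,i)
round 1: derive flow(c,e) via R2 from cites(c,e)
round 1: derive flow(e,c) via R2 from cites(e,c)
round 1: derive flow(e,h) via R2 from cites(e,h)
round 1: derive flow(g,c) via R2 from cites(g,c)
round 1: derive flow(i,b) via R2 from cites(i,b)
round 1: derive flow(j,a) via R2 from cites(j,a)
round 1: derive flow(j,c) via R2 from cites(j,c)
round 1: derive flow(j,g) via R2 from cites(j,g)
round 2: derive conn(a,i) via R1 from conn(a,j), conn(j,i)
round 2: derive conn(b,i) via R1 from conn(b,j), conn(j,i)
round 2: derive conn(i,e) via R1 from conn(i,f), conn(f,e)
round 2: derive conn(i,i) via R1 from conn(i,j), conn(j,i)
round 2: derive conn(j,f) via R1 from conn(j,i), conn(i,f)
round 2: derive conn(j,j) via R1 from conn(j,i), conn(i,j)
round 2: derive flow(c,c) via R3 from flow(c,e), cites(e,c)
round 2: derive flow(c,h) via R3 from flow(c,e), cites(e,h)
round 2: derive flow(e,e) via R3 from flow(e,c), cites(c,e)
round 2: derive flow(g,e) via R3 from flow(g,c), cites(c,e)
round 2: derive flow(j,e) via R3 from flow(j,c), cites(c,e)
round 2: derive flow(i,c) via R4 from cites(i,b), conn(b,c)
round 2: derive flow(i,g) via R4 from cites(i,b), conn(b,g)
round 2: derive flow(i,j) via R4 from cites(i,b), conn(b,j)
round 2: derive flow(j,f) via R4 from cites(j,a), conn(a,f)
round 2: derive flow(j,j) via R4 from cites(j,a), conn(a,j)
round 3: derive conn(b,e) via R1 from conn(b,i), conn(i,e)
round 3: derive conn(b,f) via R1 from conn(b,i), conn(i,f)
round 3: derive conn(j,e) via R1 from conn(j,f), conn(f,e)
round 3: derive flow(g,h) via R3 from flow(g,e), cites(e,h)
round 3: derive flow(i,a) via R3 from flow(i,j), cites(j,a)
round 3: derive flow(i,e) via R3 from flow(i,c), cites(c,e)
round 3: derive flow(j,h) via R3 from flow(j,e), cites(e,h)
round 3: derive flow(i,i) via R4 from cites(i,b), conn(b,i)
round 3: derive flow(j,i) via R4 from cites(j,a), conn(a,i)
round 4: derive flow(i,h) via R3 from flow(i,e), cites(e,h)
round 4: derive flow(j,b) via R3 from flow(j,i), cites(i,b)
round 4: derive flow(i,f) via R4 from cites(i,b), conn(b,f)

flow(c,c)
flow(c,e)
flow(c,h)
flow(e,c)
flow(e,e)
flow(e,h)
flow(g,c)
flow(g,e)
flow(g,h)
flow(i,a)
flow(i,b)
flow(i,c)
flow(i,e)
flow(i,f)
flow(i,g)
flow(i,h)
flow(i,i)
flow(i,j)
flow(j,a)
flow(j,b)
flow(j,c)
flow(j,e)
flow(j,f)
flow(j,g)
flow(j,h)
flow(j,i)
flow(j,j)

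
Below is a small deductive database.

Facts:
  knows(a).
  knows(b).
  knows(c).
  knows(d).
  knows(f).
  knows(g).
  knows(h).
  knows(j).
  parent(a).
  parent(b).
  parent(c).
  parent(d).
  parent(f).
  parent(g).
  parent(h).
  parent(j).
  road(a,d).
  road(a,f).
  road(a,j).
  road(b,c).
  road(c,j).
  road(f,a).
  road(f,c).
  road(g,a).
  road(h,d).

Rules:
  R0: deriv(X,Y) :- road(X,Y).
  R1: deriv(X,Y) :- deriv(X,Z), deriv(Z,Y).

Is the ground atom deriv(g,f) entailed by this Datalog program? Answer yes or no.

yes

round 1: derive deriv(a,d) via R0 from road(a,d)
round 1: derive deriv(a,f) via R0 from road(a,f)
round 1: derive deriv(a,j) via R0 from road(a,j)
round 1: derive deriv(b,c) via R0 from road(b,c)
round 1: derive deriv(c,j) via R0 from road(c,j)
round 1: derive deriv(f,a) via R0 from road(f,a)
round 1: derive deriv(f,c) via R0 from road(f,c)
round 1: derive deriv(g,a) via R0 from road(g,a)
round 1: derive deriv(h,d) via R0 from road(h,d)
round 2: derive deriv(a,a) via R1 from deriv(a,f), deriv(f,a)
round 2: derive deriv(a,c) via R1 from deriv(a,f), deriv(f,c)
round 2: derive deriv(b,j) via R1 from deriv(b,c), deriv(c,j)
round 2: derive deriv(f,d) via R1 from deriv(f,a), deriv(a,d)
round 2: derive deriv(f,f) via R1 from deriv(f,a), deriv(a,f)
round 2: derive deriv(f,j) via R1 from deriv(f,a), deriv(a,j)
round 2: derive deriv(g,d) via R1 from deriv(g,a), deriv(a,d)
round 2: derive deriv(g,f) via R1 from deriv(g,a), deriv(a,f)
round 2: derive deriv(g,j) via R1 from deriv(g,a), deriv(a,j)
round 3: derive deriv(g,c) via R1 from deriv(g,a), deriv(a,c)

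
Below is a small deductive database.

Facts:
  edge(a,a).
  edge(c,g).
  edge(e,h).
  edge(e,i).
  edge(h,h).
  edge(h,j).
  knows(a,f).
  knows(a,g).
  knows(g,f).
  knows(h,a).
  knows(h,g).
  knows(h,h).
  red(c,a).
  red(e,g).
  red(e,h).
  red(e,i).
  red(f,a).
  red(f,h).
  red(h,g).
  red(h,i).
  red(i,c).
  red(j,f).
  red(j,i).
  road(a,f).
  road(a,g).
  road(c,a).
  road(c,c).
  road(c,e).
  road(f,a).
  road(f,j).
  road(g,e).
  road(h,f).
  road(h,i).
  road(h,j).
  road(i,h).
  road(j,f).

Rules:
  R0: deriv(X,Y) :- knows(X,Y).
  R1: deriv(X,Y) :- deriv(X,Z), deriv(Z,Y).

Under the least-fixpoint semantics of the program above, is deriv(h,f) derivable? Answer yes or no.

yes

round 1: derive deriv(a,f) via R0 from knows(a,f)
round 1: derive deriv(a,g) via R0 from knows(a,g)
round 1: derive deriv(g,f) via R0 from knows(g,f)
round 1: derive deriv(h,a) via R0 from knows(h,a)
round 1: derive deriv(h,g) via R0 from knows(h,g)
round 1: derive deriv(h,h) via R0 from knows(h,h)
round 2: derive deriv(h,f) via R1 from deriv(h,a), deriv(a,f)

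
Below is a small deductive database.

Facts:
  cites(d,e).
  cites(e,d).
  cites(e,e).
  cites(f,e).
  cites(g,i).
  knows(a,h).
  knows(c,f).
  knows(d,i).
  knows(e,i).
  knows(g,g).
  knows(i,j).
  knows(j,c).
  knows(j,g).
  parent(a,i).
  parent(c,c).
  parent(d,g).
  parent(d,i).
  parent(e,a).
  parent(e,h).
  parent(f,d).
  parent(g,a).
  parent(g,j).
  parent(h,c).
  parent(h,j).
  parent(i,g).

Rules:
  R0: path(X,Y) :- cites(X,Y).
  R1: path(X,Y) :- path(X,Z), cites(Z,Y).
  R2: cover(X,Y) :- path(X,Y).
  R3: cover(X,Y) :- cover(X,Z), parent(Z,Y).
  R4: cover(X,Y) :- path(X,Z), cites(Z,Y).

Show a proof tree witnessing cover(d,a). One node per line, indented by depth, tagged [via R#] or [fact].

round 1: derive path(d,e) via R0 from cites(d,e)
round 1: derive path(e,d) via R0 from cites(e,d)
round 1: derive path(e,e) via R0 from cites(e,e)
round 1: derive path(f,e) via R0 from cites(f,e)
round 1: derive path(g,i) via R0 from cites(g,i)
round 2: derive path(d,d) via R1 from path(d,e), cites(e,d)
round 2: derive path(f,d) via R1 from path(f,e), cites(e,d)
round 2: derive cover(d,e) via R2 from path(d,e)
round 2: derive cover(e,d) via R2 from path(e,d)
round 2: derive cover(e,e) via R2 from path(e,e)
round 2: derive cover(f,e) via R2 from path(f,e)
round 2: derive cover(g,i) via R2 from path(g,i)
round 2: derive cover(d,d) via R4 from path(d,e), cites(e,d)
round 2: derive cover(f,d) via R4 from path(f,e), cites(e,d)
round 3: derive cover(d,a) via R3 from cover(d,e), parent(e,a)
round 3: derive cover(d,g) via R3 from cover(d,d), parent(d,g)
round 3: derive cover(d,h) via R3 from cover(d,e), parent(e,h)
round 3: derive cover(d,i) via R3 from cover(d,d), parent(d,i)
round 3: derive cover(e,a) via R3 from cover(e,e), parent(e,a)
round 3: derive cover(e,g) via R3 from cover(e,d), parent(d,g)
round 3: derive cover(e,h) via R3 from cover(e,e), parent(e,h)
round 3: derive cover(e,i) via R3 from cover(e,d), parent(d,i)
round 3: derive cover(f,a) via R3 from cover(f,e), parent(e,a)
round 3: derive cover(f,g) via R3 from cover(f,d), parent(d,g)
round 3: derive cover(f,h) via R3 from cover(f,e), parent(e,h)
round 3: derive cover(f,i) via R3 from cover(f,d), parent(d,i)
round 3: derive cover(g,g) via R3 from cover(g,i), parent(i,g)
round 4: derive cover(d,c) via R3 from cover(d,h), parent(h,c)
round 4: derive cover(d,j) via R3 from cover(d,g), parent(g,j)
round 4: derive cover(e,c) via R3 from cover(e,h), parent(h,c)
round 4: derive cover(e,j) via R3 from cover(e,g), parent(g,j)
round 4: derive cover(f,c) via R3 from cover(f,h), parent(h,c)
round 4: derive cover(f,j) via R3 from cover(f,g), parent(g,j)
round 4: derive cover(g,a) via R3 from cover(g,g), parent(g,a)
round 4: derive cover(g,j) via R3 from cover(g,g), parent(g,j)

cover(d,a)  [via R3]
  cover(d,e)  [via R2]
    path(d,e)  [via R0]
      cites(d,e)  [fact]
  parent(e,a)  [fact]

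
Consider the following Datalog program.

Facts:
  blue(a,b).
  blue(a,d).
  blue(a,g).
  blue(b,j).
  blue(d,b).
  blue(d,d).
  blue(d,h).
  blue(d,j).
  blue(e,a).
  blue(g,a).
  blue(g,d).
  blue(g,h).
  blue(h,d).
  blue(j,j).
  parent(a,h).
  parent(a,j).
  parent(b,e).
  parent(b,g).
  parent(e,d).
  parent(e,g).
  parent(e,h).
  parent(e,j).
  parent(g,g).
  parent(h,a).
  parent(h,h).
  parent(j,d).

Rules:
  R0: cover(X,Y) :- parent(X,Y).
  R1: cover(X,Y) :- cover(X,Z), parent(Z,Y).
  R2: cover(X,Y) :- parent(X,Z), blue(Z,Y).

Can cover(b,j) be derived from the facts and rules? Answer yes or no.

round 1: derive cover(a,h) via R0 from parent(a,h)
round 1: derive cover(a,j) via R0 from parent(a,j)
round 1: derive cover(b,e) via R0 from parent(b,e)
round 1: derive cover(b,g) via R0 from parent(b,g)
round 1: derive cover(e,d) via R0 from parent(e,d)
round 1: derive cover(e,g) via R0 from parent(e,g)
round 1: derive cover(e,h) via R0 from parent(e,h)
round 1: derive cover(e,j) via R0 from parent(e,j)
round 1: derive cover(g,g) via R0 from parent(g,g)
round 1: derive cover(h,a) via R0 from parent(h,a)
round 1: derive cover(h,h) via R0 from parent(h,h)
round 1: derive cover(j,d) via R0 from parent(j,d)
round 1: derive cover(a,d) via R2 from parent(a,h), blue(h,d)
round 1: derive cover(b,a) via R2 from parent(b,e), blue(e,a)
round 1: derive cover(b,d) via R2 from parent(b,g), blue(g,d)
round 1: derive cover(b,h) via R2 from parent(b,g), blue(g,h)
round 1: derive cover(e,a) via R2 from parent(e,g), blue(g,a)
round 1: derive cover(e,b) via R2 from parent(e,d), blue(d,b)
round 1: derive cover(g,a) via R2 from parent(g,g), blue(g,a)
round 1: derive cover(g,d) via R2 from parent(g,g), blue(g,d)
round 1: derive cover(g,h) via R2 from parent(g,g), blue(g,h)
round 1: derive cover(h,b) via R2 from parent(h,a), blue(a,b)
round 1: derive cover(h,d) via R2 from parent(h,a), blue(a,d)
round 1: derive cover(h,g) via R2 from parent(h,a), blue(a,g)
round 1: derive cover(j,b) via R2 from parent(j,d), blue(d,b)
round 1: derive cover(j,h) via R2 from parent(j,d), blue(d,h)
round 1: derive cover(j,j) via R2 from parent(j,d), blue(d,j)
round 2: derive cover(a,a) via R1 from cover(a,h), parent(h,a)
round 2: derive cover(b,j) via R1 from cover(b,a), parent(a,j)
round 2: derive cover(e,e) via R1 from cover(e,b), parent(b,e)
round 2: derive cover(g,j) via R1 from cover(g,a), parent(a,j)
round 2: derive cover(h,e) via R1 from cover(h,b), parent(b,e)
round 2: derive cover(h,j) via R1 from cover(h,a), parent(a,j)
round 2: derive cover(j,a) via R1 from cover(j,h), parent(h,a)
round 2: derive cover(j,e) via R1 from cover(j,b), parent(b,e)
round 2: derive cover(j,g) via R1 from cover(j,b), parent(b,g)

yes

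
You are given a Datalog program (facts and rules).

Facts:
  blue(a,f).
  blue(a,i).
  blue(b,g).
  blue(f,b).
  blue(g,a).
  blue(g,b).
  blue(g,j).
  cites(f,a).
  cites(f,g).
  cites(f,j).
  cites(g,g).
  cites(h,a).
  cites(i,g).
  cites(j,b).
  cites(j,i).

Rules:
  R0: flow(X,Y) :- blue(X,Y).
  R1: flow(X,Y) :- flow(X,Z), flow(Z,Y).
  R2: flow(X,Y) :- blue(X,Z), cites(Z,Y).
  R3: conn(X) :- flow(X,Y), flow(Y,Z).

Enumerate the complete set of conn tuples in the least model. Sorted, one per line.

round 1: derive flow(a,f) via R0 from blue(a,f)
round 1: derive flow(a,i) via R0 from blue(a,i)
round 1: derive flow(b,g) via R0 from blue(b,g)
round 1: derive flow(f,b) via R0 from blue(f,b)
round 1: derive flow(g,a) via R0 from blue(g,a)
round 1: derive flow(g,b) via R0 from blue(g,b)
round 1: derive flow(g,j) via R0 from blue(g,j)
round 1: derive flow(a,a) via R2 from blue(a,f), cites(f,a)
round 1: derive flow(a,g) via R2 from blue(a,f), cites(f,g)
round 1: derive flow(a,j) via R2 from blue(a,f), cites(f,j)
round 1: derive flow(g,i) via R2 from blue(g,j), cites(j,i)
round 2: derive flow(a,b) via R1 from flow(a,f), flow(f,b)
round 2: derive flow(b,a) via R1 from flow(b,g), flow(g,a)
round 2: derive flow(b,b) via R1 from flow(b,g), flow(g,b)
round 2: derive flow(b,i) via R1 from flow(b,g), flow(g,i)
round 2: derive flow(b,j) via R1 from flow(b,g), flow(g,j)
round 2: derive flow(f,g) via R1 from flow(f,b), flow(b,g)
round 2: derive flow(g,f) via R1 from flow(g,a), flow(a,f)
round 2: derive flow(g,g) via R1 from flow(g,a), flow(a,g)
round 2: derive conn(a) via R3 from flow(a,a), flow(a,a)
round 2: derive conn(b) via R3 from flow(b,g), flow(g,a)
round 2: derive conn(f) via R3 from flow(f,b), flow(b,g)
round 2: derive conn(g) via R3 from flow(g,a), flow(a,a)
round 3: derive flow(b,f) via R1 from flow(b,a), flow(a,f)
round 3: derive flow(f,a) via R1 from flow(f,b), flow(b,a)
round 3: derive flow(f,f) via R1 from flow(f,g), flow(g,f)
round 3: derive flow(f,i) via R1 from flow(f,b), flow(b,i)
round 3: derive flow(f,j) via R1 from flow(f,b), flow(b,j)

conn(a)
conn(b)
conn(f)
conn(g)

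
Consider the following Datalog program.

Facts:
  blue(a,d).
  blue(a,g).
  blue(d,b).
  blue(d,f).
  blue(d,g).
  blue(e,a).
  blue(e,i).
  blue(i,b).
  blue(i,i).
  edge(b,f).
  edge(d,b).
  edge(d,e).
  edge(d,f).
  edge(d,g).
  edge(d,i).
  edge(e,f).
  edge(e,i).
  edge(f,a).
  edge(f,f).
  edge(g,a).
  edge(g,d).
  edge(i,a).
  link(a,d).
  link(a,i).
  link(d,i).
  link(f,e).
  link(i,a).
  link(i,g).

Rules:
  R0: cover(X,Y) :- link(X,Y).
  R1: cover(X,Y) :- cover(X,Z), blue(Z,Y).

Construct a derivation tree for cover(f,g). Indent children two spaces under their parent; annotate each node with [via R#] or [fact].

cover(f,g)  [via R1]
  cover(f,a)  [via R1]
    cover(f,e)  [via R0]
      link(f,e)  [fact]
    blue(e,a)  [fact]
  blue(a,g)  [fact]

round 1: derive cover(a,d) via R0 from link(a,d)
round 1: derive cover(a,i) via R0 from link(a,i)
round 1: derive cover(d,i) via R0 from link(d,i)
round 1: derive cover(f,e) via R0 from link(f,e)
round 1: derive cover(i,a) via R0 from link(i,a)
round 1: derive cover(i,g) via R0 from link(i,g)
round 2: derive cover(a,b) via R1 from cover(a,d), blue(d,b)
round 2: derive cover(a,f) via R1 from cover(a,d), blue(d,f)
round 2: derive cover(a,g) via R1 from cover(a,d), blue(d,g)
round 2: derive cover(d,b) via R1 from cover(d,i), blue(i,b)
round 2: derive cover(f,a) via R1 from cover(f,e), blue(e,a)
round 2: derive cover(f,i) via R1 from cover(f,e), blue(e,i)
round 2: derive cover(i,d) via R1 from cover(i,a), blue(a,d)
round 3: derive cover(f,b) via R1 from cover(f,i), blue(i,b)
round 3: derive cover(f,d) via R1 from cover(f,a), blue(a,d)
round 3: derive cover(f,g) via R1 from cover(f,a), blue(a,g)
round 3: derive cover(i,b) via R1 from cover(i,d), blue(d,b)
round 3: derive cover(i,f) via R1 from cover(i,d), blue(d,f)
round 4: derive cover(f,f) via R1 from cover(f,d), blue(d,f)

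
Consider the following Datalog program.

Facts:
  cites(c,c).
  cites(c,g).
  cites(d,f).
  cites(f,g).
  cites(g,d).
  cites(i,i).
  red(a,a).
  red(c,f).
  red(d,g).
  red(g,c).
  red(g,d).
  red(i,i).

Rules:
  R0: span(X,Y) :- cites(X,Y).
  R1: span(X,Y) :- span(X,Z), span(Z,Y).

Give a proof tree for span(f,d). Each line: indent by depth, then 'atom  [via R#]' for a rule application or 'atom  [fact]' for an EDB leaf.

span(f,d)  [via R1]
  span(f,g)  [via R0]
    cites(f,g)  [fact]
  span(g,d)  [via R0]
    cites(g,d)  [fact]

round 1: derive span(c,c) via R0 from cites(c,c)
round 1: derive span(c,g) via R0 from cites(c,g)
round 1: derive span(d,f) via R0 from cites(d,f)
round 1: derive span(f,g) via R0 from cites(f,g)
round 1: derive span(g,d) via R0 from cites(g,d)
round 1: derive span(i,i) via R0 from cites(i,i)
round 2: derive span(c,d) via R1 from span(c,g), span(g,d)
round 2: derive span(d,g) via R1 from span(d,f), span(f,g)
round 2: derive span(f,d) via R1 from span(f,g), span(g,d)
round 2: derive span(g,f) via R1 from span(g,d), span(d,f)
round 3: derive span(c,f) via R1 from span(c,d), span(d,f)
round 3: derive span(d,d) via R1 from span(d,f), span(f,d)
round 3: derive span(f,f) via R1 from span(f,d), span(d,f)
round 3: derive span(g,g) via R1 from span(g,d), span(d,g)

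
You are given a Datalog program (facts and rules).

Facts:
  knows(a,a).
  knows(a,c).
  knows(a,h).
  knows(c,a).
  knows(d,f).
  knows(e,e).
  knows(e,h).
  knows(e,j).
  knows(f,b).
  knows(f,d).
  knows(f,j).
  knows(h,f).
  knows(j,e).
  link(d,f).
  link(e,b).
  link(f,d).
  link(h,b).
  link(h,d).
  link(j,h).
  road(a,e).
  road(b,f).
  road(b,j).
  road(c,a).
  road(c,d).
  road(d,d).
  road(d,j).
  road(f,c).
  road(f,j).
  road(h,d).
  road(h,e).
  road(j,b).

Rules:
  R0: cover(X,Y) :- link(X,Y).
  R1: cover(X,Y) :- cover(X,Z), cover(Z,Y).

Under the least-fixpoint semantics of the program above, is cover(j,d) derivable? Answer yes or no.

round 1: derive cover(d,f) via R0 from link(d,f)
round 1: derive cover(e,b) via R0 from link(e,b)
round 1: derive cover(f,d) via R0 from link(f,d)
round 1: derive cover(h,b) via R0 from link(h,b)
round 1: derive cover(h,d) via R0 from link(h,d)
round 1: derive cover(j,h) via R0 from link(j,h)
round 2: derive cover(d,d) via R1 from cover(d,f), cover(f,d)
round 2: derive cover(f,f) via R1 from cover(f,d), cover(d,f)
round 2: derive cover(h,f) via R1 from cover(h,d), cover(d,f)
round 2: derive cover(j,b) via R1 from cover(j,h), cover(h,b)
round 2: derive cover(j,d) via R1 from cover(j,h), cover(h,d)
round 3: derive cover(j,f) via R1 from cover(j,d), cover(d,f)

yes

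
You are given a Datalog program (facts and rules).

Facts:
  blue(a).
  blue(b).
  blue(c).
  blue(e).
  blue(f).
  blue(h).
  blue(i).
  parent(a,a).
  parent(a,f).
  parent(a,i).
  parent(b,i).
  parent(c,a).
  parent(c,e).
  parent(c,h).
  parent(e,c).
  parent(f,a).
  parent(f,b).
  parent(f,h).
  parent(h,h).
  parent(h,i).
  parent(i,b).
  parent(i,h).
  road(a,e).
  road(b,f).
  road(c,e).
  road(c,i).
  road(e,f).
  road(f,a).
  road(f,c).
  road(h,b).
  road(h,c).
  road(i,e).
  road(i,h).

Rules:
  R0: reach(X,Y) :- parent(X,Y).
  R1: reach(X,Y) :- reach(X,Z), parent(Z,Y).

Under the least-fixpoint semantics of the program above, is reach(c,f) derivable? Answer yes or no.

round 1: derive reach(a,a) via R0 from parent(a,a)
round 1: derive reach(a,f) via R0 from parent(a,f)
round 1: derive reach(a,i) via R0 from parent(a,i)
round 1: derive reach(b,i) via R0 from parent(b,i)
round 1: derive reach(c,a) via R0 from parent(c,a)
round 1: derive reach(c,e) via R0 from parent(c,e)
round 1: derive reach(c,h) via R0 from parent(c,h)
round 1: derive reach(e,c) via R0 from parent(e,c)
round 1: derive reach(f,a) via R0 from parent(f,a)
round 1: derive reach(f,b) via R0 from parent(f,b)
round 1: derive reach(f,h) via R0 from parent(f,h)
round 1: derive reach(h,h) via R0 from parent(h,h)
round 1: derive reach(h,i) via R0 from parent(h,i)
round 1: derive reach(i,b) via R0 from parent(i,b)
round 1: derive reach(i,h) via R0 from parent(i,h)
round 2: derive reach(a,b) via R1 from reach(a,f), parent(f,b)
round 2: derive reach(a,h) via R1 from reach(a,f), parent(f,h)
round 2: derive reach(b,b) via R1 from reach(b,i), parent(i,b)
round 2: derive reach(b,h) via R1 from reach(b,i), parent(i,h)
round 2: derive reach(c,c) via R1 from reach(c,e), parent(e,c)
round 2: derive reach(c,f) via R1 from reach(c,a), parent(a,f)
round 2: derive reach(c,i) via R1 from reach(c,a), parent(a,i)
round 2: derive reach(e,a) via R1 from reach(e,c), parent(c,a)
round 2: derive reach(e,e) via R1 from reach(e,c), parent(c,e)
round 2: derive reach(e,h) via R1 from reach(e,c), parent(c,h)
round 2: derive reach(f,f) via R1 from reach(f,a), parent(a,f)
round 2: derive reach(f,i) via R1 from reach(f,a), parent(a,i)
round 2: derive reach(h,b) via R1 from reach(h,i), parent(i,b)
round 2: derive reach(i,i) via R1 from reach(i,b), parent(b,i)
round 3: derive reach(c,b) via R1 from reach(c,f), parent(f,b)
round 3: derive reach(e,f) via R1 from reach(e,a), parent(a,f)
round 3: derive reach(e,i) via R1 from reach(e,a), parent(a,i)
round 4: derive reach(e,b) via R1 from reach(e,f), parent(f,b)

yes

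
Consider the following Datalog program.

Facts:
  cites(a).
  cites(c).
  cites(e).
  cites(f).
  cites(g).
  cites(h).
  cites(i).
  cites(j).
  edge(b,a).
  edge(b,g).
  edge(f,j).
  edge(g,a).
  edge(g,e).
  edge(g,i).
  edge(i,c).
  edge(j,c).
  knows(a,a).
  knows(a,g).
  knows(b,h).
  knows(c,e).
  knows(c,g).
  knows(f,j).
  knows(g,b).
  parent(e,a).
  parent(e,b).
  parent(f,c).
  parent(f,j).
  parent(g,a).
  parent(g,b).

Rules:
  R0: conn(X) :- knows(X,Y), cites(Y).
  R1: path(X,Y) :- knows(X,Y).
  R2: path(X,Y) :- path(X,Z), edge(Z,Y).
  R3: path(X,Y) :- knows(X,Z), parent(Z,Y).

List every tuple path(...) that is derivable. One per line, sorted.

round 1: derive path(a,a) via R1 from knows(a,a)
round 1: derive path(a,g) via R1 from knows(a,g)
round 1: derive path(b,h) via R1 from knows(b,h)
round 1: derive path(c,e) via R1 from knows(c,e)
round 1: derive path(c,g) via R1 from knows(c,g)
round 1: derive path(f,j) via R1 from knows(f,j)
round 1: derive path(g,b) via R1 from knows(g,b)
round 1: derive path(a,b) via R3 from knows(a,g), parent(g,b)
round 1: derive path(c,a) via R3 from knows(c,e), parent(e,a)
round 1: derive path(c,b) via R3 from knows(c,e), parent(e,b)
round 2: derive path(a,e) via R2 from path(a,g), edge(g,e)
round 2: derive path(a,i) via R2 from path(a,g), edge(g,i)
round 2: derive path(c,i) via R2 from path(c,g), edge(g,i)
round 2: derive path(f,c) via R2 from path(f,j), edge(j,c)
round 2: derive path(g,a) via R2 from path(g,b), edge(b,a)
round 2: derive path(g,g) via R2 from path(g,b), edge(b,g)
round 3: derive path(a,c) via R2 from path(a,i), edge(i,c)
round 3: derive path(c,c) via R2 from path(c,i), edge(i,c)
round 3: derive path(g,e) via R2 from path(g,g), edge(g,e)
round 3: derive path(g,i) via R2 from path(g,g), edge(g,i)
round 4: derive path(g,c) via R2 from path(g,i), edge(i,c)

path(a,a)
path(a,b)
path(a,c)
path(a,e)
path(a,g)
path(a,i)
path(b,h)
path(c,a)
path(c,b)
path(c,c)
path(c,e)
path(c,g)
path(c,i)
path(f,c)
path(f,j)
path(g,a)
path(g,b)
path(g,c)
path(g,e)
path(g,g)
path(g,i)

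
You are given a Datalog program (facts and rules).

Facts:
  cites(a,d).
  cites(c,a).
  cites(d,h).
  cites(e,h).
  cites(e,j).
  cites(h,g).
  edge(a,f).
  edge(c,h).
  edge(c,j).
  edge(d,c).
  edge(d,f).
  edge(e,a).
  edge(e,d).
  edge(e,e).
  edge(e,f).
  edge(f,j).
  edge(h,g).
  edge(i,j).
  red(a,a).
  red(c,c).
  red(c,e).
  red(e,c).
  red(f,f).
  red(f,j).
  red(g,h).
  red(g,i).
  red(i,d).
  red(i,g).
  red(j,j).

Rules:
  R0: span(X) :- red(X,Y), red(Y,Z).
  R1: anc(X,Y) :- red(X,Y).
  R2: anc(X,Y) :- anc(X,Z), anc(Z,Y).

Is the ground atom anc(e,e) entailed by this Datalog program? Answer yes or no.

yes

round 1: derive anc(a,a) via R1 from red(a,a)
round 1: derive anc(c,c) via R1 from red(c,c)
round 1: derive anc(c,e) via R1 from red(c,e)
round 1: derive anc(e,c) via R1 from red(e,c)
round 1: derive anc(f,f) via R1 from red(f,f)
round 1: derive anc(f,j) via R1 from red(f,j)
round 1: derive anc(g,h) via R1 from red(g,h)
round 1: derive anc(g,i) via R1 from red(g,i)
round 1: derive anc(i,d) via R1 from red(i,d)
round 1: derive anc(i,g) via R1 from red(i,g)
round 1: derive anc(j,j) via R1 from red(j,j)
round 2: derive anc(e,e) via R2 from anc(e,c), anc(c,e)
round 2: derive anc(g,d) via R2 from anc(g,i), anc(i,d)
round 2: derive anc(g,g) via R2 from anc(g,i), anc(i,g)
round 2: derive anc(i,h) via R2 from anc(i,g), anc(g,h)
round 2: derive anc(i,i) via R2 from anc(i,g), anc(g,i)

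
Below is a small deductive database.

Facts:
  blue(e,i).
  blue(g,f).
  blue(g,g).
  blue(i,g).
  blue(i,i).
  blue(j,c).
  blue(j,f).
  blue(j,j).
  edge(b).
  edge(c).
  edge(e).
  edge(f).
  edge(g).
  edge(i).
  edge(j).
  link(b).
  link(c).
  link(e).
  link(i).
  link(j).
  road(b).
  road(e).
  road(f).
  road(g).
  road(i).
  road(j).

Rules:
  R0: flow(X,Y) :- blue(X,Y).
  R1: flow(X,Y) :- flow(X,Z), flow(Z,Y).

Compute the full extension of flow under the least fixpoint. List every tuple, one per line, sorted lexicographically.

round 1: derive flow(e,i) via R0 from blue(e,i)
round 1: derive flow(g,f) via R0 from blue(g,f)
round 1: derive flow(g,g) via R0 from blue(g,g)
round 1: derive flow(i,g) via R0 from blue(i,g)
round 1: derive flow(i,i) via R0 from blue(i,i)
round 1: derive flow(j,c) via R0 from blue(j,c)
round 1: derive flow(j,f) via R0 from blue(j,f)
round 1: derive flow(j,j) via R0 from blue(j,j)
round 2: derive flow(e,g) via R1 from flow(e,i), flow(i,g)
round 2: derive flow(i,f) via R1 from flow(i,g), flow(g,f)
round 3: derive flow(e,f) via R1 from flow(e,g), flow(g,f)

flow(e,f)
flow(e,g)
flow(e,i)
flow(g,f)
flow(g,g)
flow(i,f)
flow(i,g)
flow(i,i)
flow(j,c)
flow(j,f)
flow(j,j)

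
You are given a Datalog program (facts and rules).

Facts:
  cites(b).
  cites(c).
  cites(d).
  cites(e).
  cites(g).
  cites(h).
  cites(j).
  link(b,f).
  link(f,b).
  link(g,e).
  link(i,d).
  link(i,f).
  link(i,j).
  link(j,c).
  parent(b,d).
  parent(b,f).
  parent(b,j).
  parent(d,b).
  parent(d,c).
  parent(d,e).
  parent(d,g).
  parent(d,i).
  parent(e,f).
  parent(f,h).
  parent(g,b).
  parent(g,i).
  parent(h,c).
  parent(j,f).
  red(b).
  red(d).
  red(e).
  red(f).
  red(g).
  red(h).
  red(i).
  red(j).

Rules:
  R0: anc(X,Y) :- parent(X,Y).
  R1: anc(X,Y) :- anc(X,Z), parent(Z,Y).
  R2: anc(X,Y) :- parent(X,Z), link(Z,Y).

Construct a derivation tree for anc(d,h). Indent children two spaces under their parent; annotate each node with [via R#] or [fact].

anc(d,h)  [via R1]
  anc(d,f)  [via R2]
    parent(d,b)  [fact]
    link(b,f)  [fact]
  parent(f,h)  [fact]

round 1: derive anc(b,d) via R0 from parent(b,d)
round 1: derive anc(b,f) via R0 from parent(b,f)
round 1: derive anc(b,j) via R0 from parent(b,j)
round 1: derive anc(d,b) via R0 from parent(d,b)
round 1: derive anc(d,c) via R0 from parent(d,c)
round 1: derive anc(d,e) via R0 from parent(d,e)
round 1: derive anc(d,g) via R0 from parent(d,g)
round 1: derive anc(d,i) via R0 from parent(d,i)
round 1: derive anc(e,f) via R0 from parent(e,f)
round 1: derive anc(f,h) via R0 from parent(f,h)
round 1: derive anc(g,b) via R0 from parent(g,b)
round 1: derive anc(g,i) via R0 from parent(g,i)
round 1: derive anc(h,c) via R0 from parent(h,c)
round 1: derive anc(j,f) via R0 from parent(j,f)
round 1: derive anc(b,b) via R2 from parent(b,f), link(f,b)
round 1: derive anc(b,c) via R2 from parent(b,j), link(j,c)
round 1: derive anc(d,d) via R2 from parent(d,i), link(i,d)
round 1: derive anc(d,f) via R2 from parent(d,b), link(b,f)
round 1: derive anc(d,j) via R2 from parent(d,i), link(i,j)
round 1: derive anc(e,b) via R2 from parent(e,f), link(f,b)
round 1: derive anc(g,d) via R2 from parent(g,i), link(i,d)
round 1: derive anc(g,f) via R2 from parent(g,b), link(b,f)
round 1: derive anc(g,j) via R2 from parent(g,i), link(i,j)
round 1: derive anc(j,b) via R2 from parent(j,f), link(f,b)
round 2: derive anc(b,e) via R1 from anc(b,d), parent(d,e)
round 2: derive anc(b,g) via R1 from anc(b,d), parent(d,g)
round 2: derive anc(b,h) via R1 from anc(b,f), parent(f,h)
round 2: derive anc(b,i) via R1 from anc(b,d), parent(d,i)
round 2: derive anc(d,h) via R1 from anc(d,f), parent(f,h)
round 2: derive anc(e,d) via R1 from anc(e,b), parent(b,d)
round 2: derive anc(e,h) via R1 from anc(e,f), parent(f,h)
round 2: derive anc(e,j) via R1 from anc(e,b), parent(b,j)
round 2: derive anc(f,c) via R1 from anc(f,h), parent(h,c)
round 2: derive anc(g,c) via R1 from anc(g,d), parent(d,c)
round 2: derive anc(g,e) via R1 from anc(g,d), parent(d,e)
round 2: derive anc(g,g) via R1 from anc(g,d), parent(d,g)
round 2: derive anc(g,h) via R1 from anc(g,f), parent(f,h)
round 2: derive anc(j,d) via R1 from anc(j,b), parent(b,d)
round 2: derive anc(j,h) via R1 from anc(j,f), parent(f,h)
round 2: derive anc(j,j) via R1 from anc(j,b), parent(b,j)
round 3: derive anc(e,c) via R1 from anc(e,d), parent(d,c)
round 3: derive anc(e,e) via R1 from anc(e,d), parent(d,e)
round 3: derive anc(e,g) via R1 from anc(e,d), parent(d,g)
round 3: derive anc(e,i) via R1 from anc(e,d), parent(d,i)
round 3: derive anc(j,c) via R1 from anc(j,d), parent(d,c)
round 3: derive anc(j,e) via R1 from anc(j,d), parent(d,e)
round 3: derive anc(j,g) via R1 from anc(j,d), parent(d,g)
round 3: derive anc(j,i) via R1 from anc(j,d), parent(d,i)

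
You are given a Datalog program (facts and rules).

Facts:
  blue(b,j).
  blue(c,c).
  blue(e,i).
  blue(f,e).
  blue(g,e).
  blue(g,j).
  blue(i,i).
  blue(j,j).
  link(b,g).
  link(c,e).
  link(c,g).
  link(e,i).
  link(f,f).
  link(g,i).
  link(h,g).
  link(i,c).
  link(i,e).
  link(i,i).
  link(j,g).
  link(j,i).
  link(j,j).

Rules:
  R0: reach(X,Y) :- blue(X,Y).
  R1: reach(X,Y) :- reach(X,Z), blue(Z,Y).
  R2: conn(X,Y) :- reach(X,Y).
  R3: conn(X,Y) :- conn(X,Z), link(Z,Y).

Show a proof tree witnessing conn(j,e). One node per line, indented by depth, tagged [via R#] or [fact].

conn(j,e)  [via R3]
  conn(j,i)  [via R3]
    conn(j,j)  [via R2]
      reach(j,j)  [via R0]
        blue(j,j)  [fact]
    link(j,i)  [fact]
  link(i,e)  [fact]

round 1: derive reach(b,j) via R0 from blue(b,j)
round 1: derive reach(c,c) via R0 from blue(c,c)
round 1: derive reach(e,i) via R0 from blue(e,i)
round 1: derive reach(f,e) via R0 from blue(f,e)
round 1: derive reach(g,e) via R0 from blue(g,e)
round 1: derive reach(g,j) via R0 from blue(g,j)
round 1: derive reach(i,i) via R0 from blue(i,i)
round 1: derive reach(j,j) via R0 from blue(j,j)
round 2: derive reach(f,i) via R1 from reach(f,e), blue(e,i)
round 2: derive reach(g,i) via R1 from reach(g,e), blue(e,i)
round 2: derive conn(b,j) via R2 from reach(b,j)
round 2: derive conn(c,c) via R2 from reach(c,c)
round 2: derive conn(e,i) via R2 from reach(e,i)
round 2: derive conn(f,e) via R2 from reach(f,e)
round 2: derive conn(g,e) via R2 from reach(g,e)
round 2: derive conn(g,j) via R2 from reach(g,j)
round 2: derive conn(i,i) via R2 from reach(i,i)
round 2: derive conn(j,j) via R2 from reach(j,j)
round 3: derive conn(f,i) via R2 from reach(f,i)
round 3: derive conn(g,i) via R2 from reach(g,i)
round 3: derive conn(b,g) via R3 from conn(b,j), link(j,g)
round 3: derive conn(b,i) via R3 from conn(b,j), link(j,i)
round 3: derive conn(c,e) via R3 from conn(c,c), link(c,e)
round 3: derive conn(c,g) via R3 from conn(c,c), link(c,g)
round 3: derive conn(e,c) via R3 from conn(e,i), link(i,c)
round 3: derive conn(e,e) via R3 from conn(e,i), link(i,e)
round 3: derive conn(g,g) via R3 from conn(g,j), link(j,g)
round 3: derive conn(i,c) via R3 from conn(i,i), link(i,c)
round 3: derive conn(i,e) via R3 from conn(i,i), link(i,e)
round 3: derive conn(j,g) via R3 from conn(j,j), link(j,g)
round 3: derive conn(j,i) via R3 from conn(j,j), link(j,i)
round 4: derive conn(b,c) via R3 from conn(b,i), link(i,c)
round 4: derive conn(b,e) via R3 from conn(b,i), link(i,e)
round 4: derive conn(c,i) via R3 from conn(c,e), link(e,i)
round 4: derive conn(e,g) via R3 from conn(e,c), link(c,g)
round 4: derive conn(f,c) via R3 from conn(f,i), link(i,c)
round 4: derive conn(g,c) via R3 from conn(g,i), link(i,c)
round 4: derive conn(i,g) via R3 from conn(i,c), link(c,g)
round 4: derive conn(j,c) via R3 from conn(j,i), link(i,c)
round 4: derive conn(j,e) via R3 from conn(j,i), link(i,e)
round 5: derive conn(f,g) via R3 from conn(f,c), link(c,g)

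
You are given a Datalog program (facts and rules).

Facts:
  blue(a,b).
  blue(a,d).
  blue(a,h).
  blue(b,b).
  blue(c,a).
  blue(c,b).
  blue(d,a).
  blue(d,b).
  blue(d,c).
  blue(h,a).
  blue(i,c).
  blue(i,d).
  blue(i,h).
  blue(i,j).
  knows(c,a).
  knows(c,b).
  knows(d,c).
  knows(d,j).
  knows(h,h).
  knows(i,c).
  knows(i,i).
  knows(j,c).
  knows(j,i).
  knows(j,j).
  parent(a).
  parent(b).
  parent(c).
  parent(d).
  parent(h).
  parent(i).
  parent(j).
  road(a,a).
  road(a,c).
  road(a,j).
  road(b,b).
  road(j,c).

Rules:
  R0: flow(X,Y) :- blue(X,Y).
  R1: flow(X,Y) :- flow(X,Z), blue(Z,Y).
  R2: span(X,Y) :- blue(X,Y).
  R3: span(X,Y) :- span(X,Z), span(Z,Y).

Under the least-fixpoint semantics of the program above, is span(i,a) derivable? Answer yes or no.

round 1: derive span(a,b) via R2 from blue(a,b)
round 1: derive span(a,d) via R2 from blue(a,d)
round 1: derive span(a,h) via R2 from blue(a,h)
round 1: derive span(b,b) via R2 from blue(b,b)
round 1: derive span(c,a) via R2 from blue(c,a)
round 1: derive span(c,b) via R2 from blue(c,b)
round 1: derive span(d,a) via R2 from blue(d,a)
round 1: derive span(d,b) via R2 from blue(d,b)
round 1: derive span(d,c) via R2 from blue(d,c)
round 1: derive span(h,a) via R2 from blue(h,a)
round 1: derive span(i,c) via R2 from blue(i,c)
round 1: derive span(i,d) via R2 from blue(i,d)
round 1: derive span(i,h) via R2 from blue(i,h)
round 1: derive span(i,j) via R2 from blue(i,j)
round 2: derive span(a,a) via R3 from span(a,d), span(d,a)
round 2: derive span(a,c) via R3 from span(a,d), span(d,c)
round 2: derive span(c,d) via R3 from span(c,a), span(a,d)
round 2: derive span(c,h) via R3 from span(c,a), span(a,h)
round 2: derive span(d,d) via R3 from span(d,a), span(a,d)
round 2: derive span(d,h) via R3 from span(d,a), span(a,h)
round 2: derive span(h,b) via R3 from span(h,a), span(a,b)
round 2: derive span(h,d) via R3 from span(h,a), span(a,d)
round 2: derive span(h,h) via R3 from span(h,a), span(a,h)
round 2: derive span(i,a) via R3 from span(i,c), span(c,a)
round 2: derive span(i,b) via R3 from span(i,c), span(c,b)
round 3: derive span(c,c) via R3 from span(c,a), span(a,c)
round 3: derive span(h,c) via R3 from span(h,a), span(a,c)

yes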